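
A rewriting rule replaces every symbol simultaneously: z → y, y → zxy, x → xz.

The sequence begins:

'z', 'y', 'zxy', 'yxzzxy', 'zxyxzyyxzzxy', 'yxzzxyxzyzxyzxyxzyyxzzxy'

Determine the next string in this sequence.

Rewriting the 24 symbols of yxzzxyxzyzxyzxyxzyyxzzxy one by one yields zxy xz y y xz zxy xz y zxy y xz zxy y xz zxy xz y zxy zxy xz y y xz zxy; concatenated:

zxyxzyyxzzxyxzyzxyyxzzxyyxzzxyxzyzxyzxyxzyyxzzxy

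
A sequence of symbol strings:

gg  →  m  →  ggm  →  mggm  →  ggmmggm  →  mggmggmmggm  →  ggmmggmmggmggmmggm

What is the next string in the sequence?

Each term (from the third on) is the two preceding terms concatenated in order: term 3 = gg·m = ggm.
The next term joins mggmggmmggm and ggmmggmmggmggmmggm.

mggmggmmggmggmmggmmggmggmmggm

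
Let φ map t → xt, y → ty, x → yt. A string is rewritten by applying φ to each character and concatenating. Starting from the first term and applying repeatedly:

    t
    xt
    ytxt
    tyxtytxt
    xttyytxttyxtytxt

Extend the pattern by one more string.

Rewriting the 16 symbols of xttyytxttyxtytxt one by one yields yt xt xt ty ty xt yt xt xt ty yt xt ty xt yt xt; concatenated:

ytxtxttytyxtytxtxttyytxttyxtytxt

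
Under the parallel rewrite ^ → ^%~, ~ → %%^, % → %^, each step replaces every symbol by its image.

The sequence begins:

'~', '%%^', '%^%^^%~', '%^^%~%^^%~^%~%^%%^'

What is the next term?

%^^%~^%~%^%%^%^^%~^%~%^%%^^%~%^%%^%^^%~%^%^^%~

φ(%^^%~%^^%~^%~%^%%^) expands symbol-by-symbol to %^ ^%~ ^%~ %^ %%^ %^ ^%~ ^%~ %^ %%^ ^%~ %^ %%^ %^ ^%~ %^ %^ ^%~; joining the 18 pieces gives the next term.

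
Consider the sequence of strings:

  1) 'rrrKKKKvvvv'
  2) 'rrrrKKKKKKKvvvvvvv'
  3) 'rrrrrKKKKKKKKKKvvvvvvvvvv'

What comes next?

rrrrrrKKKKKKKKKKKKKvvvvvvvvvvvvv

The n-th term is n+2 r's then 3n+1 K's then 3n+1 v's (n = 1, 2, …).
Setting n = 4 gives 6, 13, 13 characters in each block.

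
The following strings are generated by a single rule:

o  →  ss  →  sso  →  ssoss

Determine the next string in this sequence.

From term 3 onward, concatenate the last term with the second-to-last: ss·o = sso, sso·ss = ssoss, …
So term 5 is ssoss·sso.

ssosssso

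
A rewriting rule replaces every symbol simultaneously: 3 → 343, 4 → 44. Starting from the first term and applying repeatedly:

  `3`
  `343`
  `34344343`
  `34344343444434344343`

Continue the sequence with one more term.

Rewriting the 20 symbols of 34344343444434344343 one by one yields 343 44 343 44 44 343 44 343 44 44 44 44 343 44 343 44 44 343 44 343; concatenated:

343443434444343443434444444434344343444434344343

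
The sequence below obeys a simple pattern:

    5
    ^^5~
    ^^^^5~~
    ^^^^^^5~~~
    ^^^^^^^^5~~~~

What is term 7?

^^^^^^^^^^^^5~~~~~~

s(k+1) = ^^·s(k)·~, so each term gains ^^ as a prefix and ~ as a suffix.
From ^^^^^^^^5~~~~, 2 further steps: ^^^^^^^^5~~~~ → ^^^^^^^^^^5~~~~~ → (answer).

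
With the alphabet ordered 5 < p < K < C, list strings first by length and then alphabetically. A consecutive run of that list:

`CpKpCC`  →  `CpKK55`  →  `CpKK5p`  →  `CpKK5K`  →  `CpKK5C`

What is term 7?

CpKKpp

Stepping forward 2 times from CpKK5C: CpKK5C → CpKKp5, then the target.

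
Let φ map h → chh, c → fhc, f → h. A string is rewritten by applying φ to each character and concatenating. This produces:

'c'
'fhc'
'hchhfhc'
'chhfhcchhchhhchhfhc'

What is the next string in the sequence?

fhcchhchhhchhfhcfhcchhchhfhcchhchhchhfhcchhchhhchhfhc

Applying the rule to each of the 19 symbols of chhfhcchhchhhchhfhc gives the pieces fhc chh chh h chh fhc fhc chh chh fhc chh chh chh fhc chh chh h chh fhc, which concatenate to the answer.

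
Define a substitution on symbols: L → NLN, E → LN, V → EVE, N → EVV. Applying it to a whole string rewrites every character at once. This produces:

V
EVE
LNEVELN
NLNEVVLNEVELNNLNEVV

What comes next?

Rewriting the 19 symbols of NLNEVVLNEVELNNLNEVV one by one yields EVV NLN EVV LN EVE EVE NLN EVV LN EVE LN NLN EVV EVV NLN EVV LN EVE EVE; concatenated:

EVVNLNEVVLNEVEEVENLNEVVLNEVELNNLNEVVEVVNLNEVVLNEVEEVE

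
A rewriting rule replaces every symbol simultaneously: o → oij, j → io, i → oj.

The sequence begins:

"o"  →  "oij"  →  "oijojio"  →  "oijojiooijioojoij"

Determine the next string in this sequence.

Rewriting the 17 symbols of oijojiooijioojoij one by one yields oij oj io oij io oj oij oij oj io oj oij oij io oij oj io; concatenated:

oijojiooijioojoijoijojioojoijoijiooijojio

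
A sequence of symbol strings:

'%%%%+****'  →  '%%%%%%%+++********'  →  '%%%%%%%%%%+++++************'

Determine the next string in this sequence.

%%%%%%%%%%%%%+++++++****************

The n-th term is 3n+1 %'s then 2n-1 +'s then 4n *'s (n = 1, 2, …).
Setting n = 4 gives 13, 7, 16 characters in each block.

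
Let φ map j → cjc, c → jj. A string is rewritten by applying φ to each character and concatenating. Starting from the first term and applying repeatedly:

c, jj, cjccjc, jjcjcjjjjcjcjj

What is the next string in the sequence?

cjccjcjjcjcjjcjccjccjccjcjjcjcjjcjccjc

φ(jjcjcjjjjcjcjj) expands symbol-by-symbol to cjc cjc jj cjc jj cjc cjc cjc cjc jj cjc jj cjc cjc; joining the 14 pieces gives the next term.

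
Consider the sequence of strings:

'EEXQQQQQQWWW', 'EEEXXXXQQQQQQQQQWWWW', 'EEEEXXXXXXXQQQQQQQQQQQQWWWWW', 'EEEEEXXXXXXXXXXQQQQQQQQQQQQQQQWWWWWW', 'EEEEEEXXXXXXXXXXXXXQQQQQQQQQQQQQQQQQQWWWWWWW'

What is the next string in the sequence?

Each string has the form E^{n+1} X^{3n-2} Q^{3n+3} W^{n+2} (n = 1, 2, …).
Setting n = 6 gives 7, 16, 21, 8 characters in each block.

EEEEEEEXXXXXXXXXXXXXXXXQQQQQQQQQQQQQQQQQQQQQWWWWWWWW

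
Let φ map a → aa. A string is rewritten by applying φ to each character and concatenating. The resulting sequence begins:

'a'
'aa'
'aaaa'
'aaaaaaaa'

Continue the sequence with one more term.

Expanding aaaaaaaa: a→aa, a→aa, a→aa, a→aa, a→aa, a→aa, a→aa, a→aa. Concatenated: aa aa aa aa aa aa aa aa.

aaaaaaaaaaaaaaaa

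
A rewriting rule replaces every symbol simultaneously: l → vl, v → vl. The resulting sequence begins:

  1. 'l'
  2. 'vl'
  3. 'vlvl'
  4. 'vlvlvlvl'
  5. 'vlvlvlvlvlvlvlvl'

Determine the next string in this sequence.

Rewriting the 16 symbols of vlvlvlvlvlvlvlvl one by one yields vl vl vl vl vl vl vl vl vl vl vl vl vl vl vl vl; concatenated:

vlvlvlvlvlvlvlvlvlvlvlvlvlvlvlvl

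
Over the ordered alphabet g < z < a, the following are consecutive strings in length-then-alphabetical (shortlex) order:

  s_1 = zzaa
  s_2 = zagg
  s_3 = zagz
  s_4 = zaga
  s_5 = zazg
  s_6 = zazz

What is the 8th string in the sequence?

zaag

Advancing 2 positions from zazz through zazz → zaza reaches term 8.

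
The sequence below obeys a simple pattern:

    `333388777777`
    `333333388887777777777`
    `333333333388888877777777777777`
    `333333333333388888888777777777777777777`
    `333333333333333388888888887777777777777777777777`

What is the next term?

333333333333333333388888888888877777777777777777777777777

Term n consists of 3n-2 3's, followed by 2n-2 8's, followed by 4n-2 7's, where the shown terms are n = 2, 3, 4, 5, 6.
For the next term, n = 7, so the run lengths are 19, 12, 26.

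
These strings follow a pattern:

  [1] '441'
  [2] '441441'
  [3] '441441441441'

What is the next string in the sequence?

441441441441441441441441

s(k+1) = s(k)·s(k) — each term doubles the last.
So the next term is two copies of 441441441441.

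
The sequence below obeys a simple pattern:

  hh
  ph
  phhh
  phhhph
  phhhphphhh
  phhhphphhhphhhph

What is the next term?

phhhphphhhphhhphphhhphphhh

This is a Fibonacci-style word recurrence s(k) = s(k−1)·s(k−2): e.g. ph·hh = phhh.
The next term joins phhhphphhhphhhph and phhhphphhh.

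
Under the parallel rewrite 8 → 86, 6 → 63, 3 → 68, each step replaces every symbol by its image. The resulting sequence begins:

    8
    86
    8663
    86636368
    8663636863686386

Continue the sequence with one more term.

86636368636863866368638663688663

Replace each of the 16 characters of 8663636863686386 in place — 86 63 63 68 63 68 63 86 63 68 63 86 63 68 86 63 — and concatenate.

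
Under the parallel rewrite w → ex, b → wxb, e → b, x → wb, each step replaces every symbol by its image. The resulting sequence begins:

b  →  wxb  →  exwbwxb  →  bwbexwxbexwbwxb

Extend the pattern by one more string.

Rewriting the 15 symbols of bwbexwxbexwbwxb one by one yields wxb ex wxb b wb ex wb wxb b wb ex wxb ex wb wxb; concatenated:

wxbexwxbbwbexwbwxbbwbexwxbexwbwxb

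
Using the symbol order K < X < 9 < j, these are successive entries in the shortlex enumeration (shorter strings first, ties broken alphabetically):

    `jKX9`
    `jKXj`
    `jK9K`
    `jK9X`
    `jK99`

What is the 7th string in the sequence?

Stepping forward 2 times from jK99: jK99 → jK9j, then the target.

jKjK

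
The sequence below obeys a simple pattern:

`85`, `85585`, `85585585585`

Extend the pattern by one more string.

85585585585585585585585

Each string is two copies of the previous one joined by '5'.
So the next term is two copies of 85585585585 with '5' between the halves.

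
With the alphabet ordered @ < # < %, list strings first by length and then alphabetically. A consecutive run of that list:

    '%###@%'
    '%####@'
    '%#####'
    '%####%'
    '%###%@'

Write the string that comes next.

%###%#

Treat %###%@ as a base-3 numeral over the given alphabet and add one, carrying through any trailing %'s.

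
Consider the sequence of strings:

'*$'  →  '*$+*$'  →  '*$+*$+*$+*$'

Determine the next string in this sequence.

Each string is two copies of the previous one joined by '+'.
So the next term is two copies of *$+*$+*$+*$ with '+' between the halves.

*$+*$+*$+*$+*$+*$+*$+*$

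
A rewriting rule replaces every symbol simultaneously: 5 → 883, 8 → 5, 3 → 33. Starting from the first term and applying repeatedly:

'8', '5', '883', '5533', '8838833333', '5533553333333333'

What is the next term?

883883333388388333333333333333333333

φ(5533553333333333) expands symbol-by-symbol to 883 883 33 33 883 883 33 33 33 33 33 33 33 33 33 33; joining the 16 pieces gives the next term.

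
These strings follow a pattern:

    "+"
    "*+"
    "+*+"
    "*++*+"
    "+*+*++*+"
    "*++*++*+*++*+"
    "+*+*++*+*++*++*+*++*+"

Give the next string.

This is a Fibonacci-style word recurrence s(k) = s(k−2)·s(k−1): e.g. +·*+ = +*+.
So term 8 is *++*++*+*++*+·+*+*++*+*++*++*+*++*+.

*++*++*+*++*++*+*++*+*++*++*+*++*+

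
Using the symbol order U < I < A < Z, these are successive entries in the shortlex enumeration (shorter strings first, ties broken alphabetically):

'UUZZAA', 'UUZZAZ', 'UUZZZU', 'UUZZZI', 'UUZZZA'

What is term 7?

UIUUUU

Continuing the enumeration 2 steps past UUZZZA: UUZZZA → UUZZZZ → (answer).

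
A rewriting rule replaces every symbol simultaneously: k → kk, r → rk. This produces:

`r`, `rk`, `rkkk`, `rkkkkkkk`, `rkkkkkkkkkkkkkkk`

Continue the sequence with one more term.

Rewriting the 16 symbols of rkkkkkkkkkkkkkkk one by one yields rk kk kk kk kk kk kk kk kk kk kk kk kk kk kk kk; concatenated:

rkkkkkkkkkkkkkkkkkkkkkkkkkkkkkkk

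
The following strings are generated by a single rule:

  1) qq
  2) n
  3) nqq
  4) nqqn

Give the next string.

nqqnnqq

From term 3 onward, concatenate the last term with the second-to-last: n·qq = nqq, nqq·n = nqqn, …
The next term joins nqqn and nqq.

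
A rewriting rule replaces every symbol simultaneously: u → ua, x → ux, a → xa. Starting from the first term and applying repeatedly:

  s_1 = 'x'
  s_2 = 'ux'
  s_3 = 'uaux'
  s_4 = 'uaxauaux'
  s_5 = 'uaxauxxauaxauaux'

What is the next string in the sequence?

Rewriting the 16 symbols of uaxauxxauaxauaux one by one yields ua xa ux xa ua ux ux xa ua xa ux xa ua xa ua ux; concatenated:

uaxauxxauauxuxxauaxauxxauaxauaux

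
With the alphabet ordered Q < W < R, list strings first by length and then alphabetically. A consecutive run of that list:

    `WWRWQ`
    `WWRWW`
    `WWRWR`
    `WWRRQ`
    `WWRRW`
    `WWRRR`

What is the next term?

WRQQQ

The successor of WWRRR increments the rightmost position that isn't already R and resets every position after it to Q.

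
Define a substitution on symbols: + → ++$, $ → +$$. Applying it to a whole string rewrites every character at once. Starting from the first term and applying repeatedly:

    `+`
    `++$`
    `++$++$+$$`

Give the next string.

Rewriting each symbol of ++$++$+$$: +→++$, +→++$, $→+$$, +→++$, +→++$, $→+$$, +→++$, $→+$$, $→+$$, which concatenates to ++$ ++$ +$$ ++$ ++$ +$$ ++$ +$$ +$$.

++$++$+$$++$++$+$$++$+$$+$$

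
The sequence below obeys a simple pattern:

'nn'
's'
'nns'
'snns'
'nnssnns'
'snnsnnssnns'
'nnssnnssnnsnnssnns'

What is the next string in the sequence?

Each term (from the third on) is the two preceding terms concatenated in order: term 3 = nn·s = nns.
Continuing: snnsnnssnns · nnssnnssnnsnnssnns gives term 8.

snnsnnssnnsnnssnnssnnsnnssnns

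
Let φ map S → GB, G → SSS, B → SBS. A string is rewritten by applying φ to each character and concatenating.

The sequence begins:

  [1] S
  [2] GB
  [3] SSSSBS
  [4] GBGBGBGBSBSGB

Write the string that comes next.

SSSSBSSSSSBSSSSSBSSSSSBSGBSBSGBSSSSBS

φ(GBGBGBGBSBSGB) expands symbol-by-symbol to SSS SBS SSS SBS SSS SBS SSS SBS GB SBS GB SSS SBS; joining the 13 pieces gives the next term.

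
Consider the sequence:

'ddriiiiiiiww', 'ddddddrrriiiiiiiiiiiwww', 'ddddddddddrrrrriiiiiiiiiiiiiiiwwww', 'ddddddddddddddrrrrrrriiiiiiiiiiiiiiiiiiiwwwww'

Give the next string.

Term n consists of 4n-2 d's, followed by 2n-1 r's, followed by 4n+3 i's, followed by n+1 w's (n = 1, 2, …).
For the next term, n = 5, so the run lengths are 18, 9, 23, 6.

ddddddddddddddddddrrrrrrrrriiiiiiiiiiiiiiiiiiiiiiiwwwwww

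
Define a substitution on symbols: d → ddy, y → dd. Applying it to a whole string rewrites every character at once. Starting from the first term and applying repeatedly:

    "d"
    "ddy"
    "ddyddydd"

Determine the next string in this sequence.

Rewriting each symbol of ddyddydd: d→ddy, d→ddy, y→dd, d→ddy, d→ddy, y→dd, d→ddy, d→ddy, which concatenates to ddy ddy dd ddy ddy dd ddy ddy.

ddyddyddddyddyddddyddy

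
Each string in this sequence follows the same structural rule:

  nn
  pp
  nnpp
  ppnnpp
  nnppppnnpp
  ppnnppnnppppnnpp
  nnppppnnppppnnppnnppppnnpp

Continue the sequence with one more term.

ppnnppnnppppnnppnnppppnnppppnnppnnppppnnpp

From term 3 onward, concatenate the second-to-last term with the last: nn·pp = nnpp, pp·nnpp = ppnnpp, …
The next term joins ppnnppnnppppnnpp and nnppppnnppppnnppnnppppnnpp.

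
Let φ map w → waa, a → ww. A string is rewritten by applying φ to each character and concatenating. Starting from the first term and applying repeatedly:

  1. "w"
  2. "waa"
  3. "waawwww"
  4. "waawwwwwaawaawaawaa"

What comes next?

Replace each of the 19 characters of waawwwwwaawaawaawaa in place — waa ww ww waa waa waa waa waa ww ww waa ww ww waa ww ww waa ww ww — and concatenate.

waawwwwwaawaawaawaawaawwwwwaawwwwwaawwwwwaawwww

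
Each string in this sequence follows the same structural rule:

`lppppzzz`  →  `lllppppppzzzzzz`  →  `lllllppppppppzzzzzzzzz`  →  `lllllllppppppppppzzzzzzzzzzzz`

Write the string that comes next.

lllllllllppppppppppppzzzzzzzzzzzzzzz

Reading off run lengths: l runs 1, 3, 5, 7; p runs 4, 6, 8, 10; z runs 3, 6, 9, 12 — each is linear in n (n = 1, 2, …).
At n = 5 the blocks have lengths 9, 12, 15.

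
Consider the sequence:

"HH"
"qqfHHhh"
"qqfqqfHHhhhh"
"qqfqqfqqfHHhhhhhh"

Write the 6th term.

s(k+1) = qqf·s(k)·hh, so each term gains qqf as a prefix and hh as a suffix.
From qqfqqfqqfHHhhhhhh, 2 further steps: qqfqqfqqfHHhhhhhh → qqfqqfqqfqqfHHhhhhhhhh → (answer).

qqfqqfqqfqqfqqfHHhhhhhhhhhh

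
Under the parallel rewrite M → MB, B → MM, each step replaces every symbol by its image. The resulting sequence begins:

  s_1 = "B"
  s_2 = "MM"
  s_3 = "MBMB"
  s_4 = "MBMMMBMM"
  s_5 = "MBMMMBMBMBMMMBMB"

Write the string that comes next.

MBMMMBMBMBMMMBMMMBMMMBMBMBMMMBMM

Applying the rule to each of the 16 symbols of MBMMMBMBMBMMMBMB gives the pieces MB MM MB MB MB MM MB MM MB MM MB MB MB MM MB MM, which concatenate to the answer.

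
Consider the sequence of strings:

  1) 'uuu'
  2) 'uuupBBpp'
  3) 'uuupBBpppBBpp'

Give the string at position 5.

uuupBBpppBBpppBBpppBBpp

The strings grow by a fixed suffix pBBpp each time.
From uuupBBpppBBpp, 2 further steps: uuupBBpppBBpp → uuupBBpppBBpppBBpp → (answer).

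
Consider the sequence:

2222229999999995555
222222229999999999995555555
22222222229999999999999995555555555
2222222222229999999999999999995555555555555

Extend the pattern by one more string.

222222222222229999999999999999999995555555555555555

Term n consists of 2n+2 2's, followed by 3n+3 9's, followed by 3n-2 5's, where the shown terms are n = 2, 3, 4, 5.
Setting n = 6 gives 14, 21, 16 characters in each block.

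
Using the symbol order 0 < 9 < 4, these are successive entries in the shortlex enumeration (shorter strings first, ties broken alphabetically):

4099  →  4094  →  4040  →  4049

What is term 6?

Advancing 2 positions from 4049 through 4049 → 4044 reaches term 6.

4900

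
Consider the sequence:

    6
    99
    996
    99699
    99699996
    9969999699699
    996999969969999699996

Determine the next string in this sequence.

9969999699699996999969969999699699

From term 3 onward, concatenate the last term with the second-to-last: 99·6 = 996, 996·99 = 99699, …
Continuing: 996999969969999699996 · 9969999699699 gives term 8.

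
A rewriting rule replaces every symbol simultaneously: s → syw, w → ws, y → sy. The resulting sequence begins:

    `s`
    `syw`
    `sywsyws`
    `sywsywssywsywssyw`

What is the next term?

φ(sywsywssywsywssyw) expands symbol-by-symbol to syw sy ws syw sy ws syw syw sy ws syw sy ws syw syw sy ws; joining the 17 pieces gives the next term.

sywsywssywsywssywsywsywssywsywssywsywsyws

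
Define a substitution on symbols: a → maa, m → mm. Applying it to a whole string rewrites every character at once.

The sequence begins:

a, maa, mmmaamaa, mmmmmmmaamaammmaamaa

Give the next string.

mmmmmmmmmmmmmmmaamaammmaamaammmmmmmaamaammmaamaa

φ(mmmmmmmaamaammmaamaa) expands symbol-by-symbol to mm mm mm mm mm mm mm maa maa mm maa maa mm mm mm maa maa mm maa maa; joining the 20 pieces gives the next term.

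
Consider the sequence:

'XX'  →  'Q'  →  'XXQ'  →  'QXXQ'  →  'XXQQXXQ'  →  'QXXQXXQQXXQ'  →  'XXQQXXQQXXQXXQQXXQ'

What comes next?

QXXQXXQQXXQXXQQXXQQXXQXXQQXXQ

From term 3 onward, concatenate the second-to-last term with the last: XX·Q = XXQ, Q·XXQ = QXXQ, …
The next term joins QXXQXXQQXXQ and XXQQXXQQXXQXXQQXXQ.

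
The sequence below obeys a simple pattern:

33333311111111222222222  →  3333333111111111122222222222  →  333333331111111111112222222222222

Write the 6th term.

Term n consists of n+3 3's, followed by 2n+2 1's, followed by 2n+3 2's, where the shown terms are n = 3, 4, 5.
For term 6, n = 8, so the run lengths are 11, 18, 19.

333333333331111111111111111112222222222222222222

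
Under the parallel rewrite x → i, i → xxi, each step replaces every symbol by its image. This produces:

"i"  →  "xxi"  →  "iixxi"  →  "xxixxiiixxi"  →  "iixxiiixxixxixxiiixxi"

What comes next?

xxixxiiixxixxixxiiixxiiixxiiixxixxixxiiixxi

φ(iixxiiixxixxixxiiixxi) expands symbol-by-symbol to xxi xxi i i xxi xxi xxi i i xxi i i xxi i i xxi xxi xxi i i xxi; joining the 21 pieces gives the next term.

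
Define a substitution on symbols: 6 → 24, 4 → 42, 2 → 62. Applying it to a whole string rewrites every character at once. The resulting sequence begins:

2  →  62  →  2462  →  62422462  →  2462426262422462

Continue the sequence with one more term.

62422462426224622462426262422462

φ(2462426262422462) expands symbol-by-symbol to 62 42 24 62 42 62 24 62 24 62 42 62 62 42 24 62; joining the 16 pieces gives the next term.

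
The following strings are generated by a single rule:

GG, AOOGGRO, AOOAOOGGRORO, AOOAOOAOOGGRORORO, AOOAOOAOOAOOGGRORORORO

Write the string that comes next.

s(k+1) = AOO·s(k)·RO, so each term gains AOO as a prefix and RO as a suffix.
Applying this once more to AOOAOOAOOAOOGGRORORORO:

AOOAOOAOOAOOAOOGGRORORORORO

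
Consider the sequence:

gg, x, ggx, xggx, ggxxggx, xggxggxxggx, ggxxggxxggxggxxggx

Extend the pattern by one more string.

xggxggxxggxggxxggxxggxggxxggx

This is a Fibonacci-style word recurrence s(k) = s(k−2)·s(k−1): e.g. gg·x = ggx.
So term 8 is xggxggxxggx·ggxxggxxggxggxxggx.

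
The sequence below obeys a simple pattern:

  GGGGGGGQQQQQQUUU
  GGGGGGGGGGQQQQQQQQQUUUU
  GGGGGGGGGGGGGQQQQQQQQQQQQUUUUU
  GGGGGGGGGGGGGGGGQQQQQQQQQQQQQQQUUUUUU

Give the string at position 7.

GGGGGGGGGGGGGGGGGGGGGGGGGQQQQQQQQQQQQQQQQQQQQQQQQUUUUUUUUU

Term n consists of 3n+1 G's, followed by 3n Q's, followed by n+1 U's, where the shown terms are n = 2, 3, 4, 5.
For term 7, n = 8, so the run lengths are 25, 24, 9.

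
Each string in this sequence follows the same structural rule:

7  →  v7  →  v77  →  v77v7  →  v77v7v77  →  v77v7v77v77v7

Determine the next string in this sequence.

This is a Fibonacci-style word recurrence s(k) = s(k−1)·s(k−2): e.g. v7·7 = v77.
So term 7 is v77v7v77v77v7·v77v7v77.

v77v7v77v77v7v77v7v77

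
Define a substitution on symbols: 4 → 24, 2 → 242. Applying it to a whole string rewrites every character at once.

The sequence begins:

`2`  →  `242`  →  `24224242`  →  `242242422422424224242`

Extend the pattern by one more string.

Applying the rule to each of the 21 symbols of 242242422422424224242 gives the pieces 242 24 242 242 24 242 24 242 242 24 242 242 24 242 24 242 242 24 242 24 242, which concatenate to the answer.

2422424224224242242422422424224224242242422422424224242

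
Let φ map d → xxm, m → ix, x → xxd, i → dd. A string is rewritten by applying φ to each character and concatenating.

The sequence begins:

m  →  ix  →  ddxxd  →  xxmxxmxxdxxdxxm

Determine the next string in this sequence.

φ(xxmxxmxxdxxdxxm) expands symbol-by-symbol to xxd xxd ix xxd xxd ix xxd xxd xxm xxd xxd xxm xxd xxd ix; joining the 15 pieces gives the next term.

xxdxxdixxxdxxdixxxdxxdxxmxxdxxdxxmxxdxxdix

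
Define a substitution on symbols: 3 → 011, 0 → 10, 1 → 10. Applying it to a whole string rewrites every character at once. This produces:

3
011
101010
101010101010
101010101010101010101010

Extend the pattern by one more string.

101010101010101010101010101010101010101010101010

φ(101010101010101010101010) expands symbol-by-symbol to 10 10 10 10 10 10 10 10 10 10 10 10 10 10 10 10 10 10 10 10 10 10 10 10; joining the 24 pieces gives the next term.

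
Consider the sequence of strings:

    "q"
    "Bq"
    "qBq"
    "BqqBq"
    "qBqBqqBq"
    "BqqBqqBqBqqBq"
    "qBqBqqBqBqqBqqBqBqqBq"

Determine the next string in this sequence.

From term 3 onward, concatenate the second-to-last term with the last: q·Bq = qBq, Bq·qBq = BqqBq, …
Continuing: BqqBqqBqBqqBq · qBqBqqBqBqqBqqBqBqqBq gives term 8.

BqqBqqBqBqqBqqBqBqqBqBqqBqqBqBqqBq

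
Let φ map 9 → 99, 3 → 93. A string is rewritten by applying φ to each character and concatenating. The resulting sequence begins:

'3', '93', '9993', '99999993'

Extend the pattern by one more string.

Rewriting each symbol of 99999993: 9→99, 9→99, 9→99, 9→99, 9→99, 9→99, 9→99, 3→93, which concatenates to 99 99 99 99 99 99 99 93.

9999999999999993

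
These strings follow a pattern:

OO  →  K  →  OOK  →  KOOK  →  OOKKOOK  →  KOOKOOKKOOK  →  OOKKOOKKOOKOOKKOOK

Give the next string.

KOOKOOKKOOKOOKKOOKKOOKOOKKOOK

This is a Fibonacci-style word recurrence s(k) = s(k−2)·s(k−1): e.g. OO·K = OOK.
The next term joins KOOKOOKKOOK and OOKKOOKKOOKOOKKOOK.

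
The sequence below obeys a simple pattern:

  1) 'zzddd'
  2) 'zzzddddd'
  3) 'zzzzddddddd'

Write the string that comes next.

zzzzzddddddddd

Term n consists of n+1 z's, followed by 2n+1 d's (n = 1, 2, …).
At n = 4 the blocks have lengths 5, 9.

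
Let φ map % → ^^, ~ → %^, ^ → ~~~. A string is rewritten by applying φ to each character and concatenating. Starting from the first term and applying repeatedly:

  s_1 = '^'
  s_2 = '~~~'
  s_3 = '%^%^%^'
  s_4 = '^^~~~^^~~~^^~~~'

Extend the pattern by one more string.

~~~~~~%^%^%^~~~~~~%^%^%^~~~~~~%^%^%^

Applying the rule to each of the 15 symbols of ^^~~~^^~~~^^~~~ gives the pieces ~~~ ~~~ %^ %^ %^ ~~~ ~~~ %^ %^ %^ ~~~ ~~~ %^ %^ %^, which concatenate to the answer.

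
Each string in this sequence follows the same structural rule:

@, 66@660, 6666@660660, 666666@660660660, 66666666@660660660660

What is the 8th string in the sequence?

s(k+1) = 66·s(k)·660, so each term gains 66 as a prefix and 660 as a suffix.
From 66666666@660660660660, 3 further steps: 66666666@660660660660 → 6666666666@660660660660660 → 666666666666@660660660660660660 → (answer).

66666666666666@660660660660660660660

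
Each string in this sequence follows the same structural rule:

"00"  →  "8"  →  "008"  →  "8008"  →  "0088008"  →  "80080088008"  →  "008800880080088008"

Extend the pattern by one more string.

From term 3 onward, concatenate the second-to-last term with the last: 00·8 = 008, 8·008 = 8008, …
So term 8 is 80080088008·008800880080088008.

80080088008008800880080088008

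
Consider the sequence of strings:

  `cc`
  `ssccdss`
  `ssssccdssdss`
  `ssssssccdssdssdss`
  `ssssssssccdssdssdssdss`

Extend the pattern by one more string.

ssssssssssccdssdssdssdssdss

Every step adds ss to the front and dss to the end of the previous string.
One more step from ssssssssccdssdssdssdss gives the answer.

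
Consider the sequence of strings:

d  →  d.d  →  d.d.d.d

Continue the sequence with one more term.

d.d.d.d.d.d.d.d

Each string is two copies of the previous one joined by '.'.
One more doubling of d.d.d.d gives the answer.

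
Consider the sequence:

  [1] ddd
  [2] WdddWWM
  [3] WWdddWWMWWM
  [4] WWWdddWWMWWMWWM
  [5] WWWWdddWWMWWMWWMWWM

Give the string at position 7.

Every step adds W to the front and WWM to the end of the previous string.
From WWWWdddWWMWWMWWMWWM, 2 further steps: WWWWdddWWMWWMWWMWWM → WWWWWdddWWMWWMWWMWWMWWM → (answer).

WWWWWWdddWWMWWMWWMWWMWWMWWM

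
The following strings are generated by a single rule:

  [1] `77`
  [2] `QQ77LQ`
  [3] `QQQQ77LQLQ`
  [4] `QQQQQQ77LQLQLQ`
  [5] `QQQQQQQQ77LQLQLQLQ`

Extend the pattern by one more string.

Each term wraps the previous one in QQ on the left and LQ on the right.
Applying this once more to QQQQQQQQ77LQLQLQLQ:

QQQQQQQQQQ77LQLQLQLQLQ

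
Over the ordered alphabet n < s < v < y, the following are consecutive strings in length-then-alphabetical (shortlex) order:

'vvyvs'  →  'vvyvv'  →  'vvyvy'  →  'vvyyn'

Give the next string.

vvyys

Treat vvyyn as a base-4 numeral over the given alphabet and add one, carrying through any trailing y's.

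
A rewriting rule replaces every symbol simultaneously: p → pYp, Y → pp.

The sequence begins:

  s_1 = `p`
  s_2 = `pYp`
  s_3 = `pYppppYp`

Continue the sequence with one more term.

Apply φ to pYppppYp symbol by symbol: p→pYp, Y→pp, p→pYp, p→pYp, p→pYp, p→pYp, Y→pp, p→pYp; joined: pYp pp pYp pYp pYp pYp pp pYp.

pYppppYppYppYppYppppYp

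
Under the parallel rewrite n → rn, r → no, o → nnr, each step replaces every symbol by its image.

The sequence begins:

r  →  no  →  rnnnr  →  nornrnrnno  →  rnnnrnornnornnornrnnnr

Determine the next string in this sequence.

Rewriting the 22 symbols of rnnnrnornnornnornrnnnr one by one yields no rn rn rn no rn nnr no rn rn nnr no rn rn nnr no rn no rn rn rn no; concatenated:

nornrnrnnornnnrnornrnnnrnornrnnnrnornnornrnrnno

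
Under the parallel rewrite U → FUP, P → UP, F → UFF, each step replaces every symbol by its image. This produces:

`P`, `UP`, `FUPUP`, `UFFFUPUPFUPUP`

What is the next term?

φ(UFFFUPUPFUPUP) expands symbol-by-symbol to FUP UFF UFF UFF FUP UP FUP UP UFF FUP UP FUP UP; joining the 13 pieces gives the next term.

FUPUFFUFFUFFFUPUPFUPUPUFFFUPUPFUPUP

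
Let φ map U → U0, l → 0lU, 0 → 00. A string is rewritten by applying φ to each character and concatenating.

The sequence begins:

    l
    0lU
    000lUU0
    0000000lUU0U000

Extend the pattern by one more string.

000000000000000lUU0U000U0000000

Replace each of the 15 characters of 0000000lUU0U000 in place — 00 00 00 00 00 00 00 0lU U0 U0 00 U0 00 00 00 — and concatenate.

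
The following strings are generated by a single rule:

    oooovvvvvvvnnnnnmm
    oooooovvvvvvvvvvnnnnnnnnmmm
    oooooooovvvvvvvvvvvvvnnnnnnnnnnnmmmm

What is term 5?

Reading off run lengths: o runs 4, 6, 8; v runs 7, 10, 13; n runs 5, 8, 11; m runs 2, 3, 4 — each is linear in n, where the shown terms are n = 2, 3, 4.
For term 5, n = 6, so the run lengths are 12, 19, 17, 6.

oooooooooooovvvvvvvvvvvvvvvvvvvnnnnnnnnnnnnnnnnnmmmmmm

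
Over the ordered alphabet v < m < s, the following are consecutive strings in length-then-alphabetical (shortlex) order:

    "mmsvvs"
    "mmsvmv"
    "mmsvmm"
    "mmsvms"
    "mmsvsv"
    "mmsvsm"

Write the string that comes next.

mmsvss

Find the rightmost character of mmsvsm below s, bump it to the next letter, and reset everything to its right to v.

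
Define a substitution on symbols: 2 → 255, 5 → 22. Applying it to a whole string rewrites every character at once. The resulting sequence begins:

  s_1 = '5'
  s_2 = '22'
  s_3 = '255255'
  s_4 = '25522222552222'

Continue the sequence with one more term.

Rewriting the 14 symbols of 25522222552222 one by one yields 255 22 22 255 255 255 255 255 22 22 255 255 255 255; concatenated:

25522222552552552552552222255255255255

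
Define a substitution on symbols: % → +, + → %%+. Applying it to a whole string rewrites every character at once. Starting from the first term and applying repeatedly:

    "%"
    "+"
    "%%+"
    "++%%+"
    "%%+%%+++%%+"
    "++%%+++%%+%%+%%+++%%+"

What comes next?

%%+%%+++%%+%%+%%+++%%+++%%+++%%+%%+%%+++%%+

Applying the rule to each of the 21 symbols of ++%%+++%%+%%+%%+++%%+ gives the pieces %%+ %%+ + + %%+ %%+ %%+ + + %%+ + + %%+ + + %%+ %%+ %%+ + + %%+, which concatenate to the answer.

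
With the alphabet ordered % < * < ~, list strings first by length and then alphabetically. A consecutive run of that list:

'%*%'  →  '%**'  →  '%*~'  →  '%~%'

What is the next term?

Find the rightmost character of %~% below ~, bump it to the next letter, and reset everything to its right to %.

%~*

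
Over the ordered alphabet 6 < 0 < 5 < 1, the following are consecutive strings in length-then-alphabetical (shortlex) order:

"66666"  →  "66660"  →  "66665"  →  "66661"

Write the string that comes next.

66606

The successor of 66661 increments the rightmost position that isn't already 1 and resets every position after it to 6.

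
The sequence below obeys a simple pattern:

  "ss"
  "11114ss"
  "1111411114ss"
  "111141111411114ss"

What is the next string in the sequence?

11114111141111411114ss

Each term is the previous one with 11114 prepended.
One more step from 111141111411114ss gives the answer.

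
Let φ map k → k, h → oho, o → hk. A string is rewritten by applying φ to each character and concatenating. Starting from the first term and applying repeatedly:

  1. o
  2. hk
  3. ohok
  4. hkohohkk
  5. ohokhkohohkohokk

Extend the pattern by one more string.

hkohohkkohokhkohohkohokhkohohkkk

Applying the rule to each of the 16 symbols of ohokhkohohkohokk gives the pieces hk oho hk k oho k hk oho hk oho k hk oho hk k k, which concatenate to the answer.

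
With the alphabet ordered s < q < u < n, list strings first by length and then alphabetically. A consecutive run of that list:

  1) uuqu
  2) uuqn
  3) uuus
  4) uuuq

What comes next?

uuuu

Find the rightmost character of uuuq below n, bump it to the next letter, and reset everything to its right to s.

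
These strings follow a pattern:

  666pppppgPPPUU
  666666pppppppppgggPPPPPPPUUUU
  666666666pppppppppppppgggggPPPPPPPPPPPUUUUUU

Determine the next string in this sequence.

Reading off run lengths: 6 runs 3, 6, 9; p runs 5, 9, 13; g runs 1, 3, 5; P runs 3, 7, 11; U runs 2, 4, 6 — each is linear in n (n = 1, 2, …).
For the next term, n = 4, so the run lengths are 12, 17, 7, 15, 8.

666666666666pppppppppppppppppgggggggPPPPPPPPPPPPPPPUUUUUUUU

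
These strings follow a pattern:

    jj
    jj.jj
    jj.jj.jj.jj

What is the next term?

s(k+1) = s(k)·.·s(k) — each term doubles the last with '.' between the halves.
So the next term is two copies of jj.jj.jj.jj with '.' between the halves.

jj.jj.jj.jj.jj.jj.jj.jj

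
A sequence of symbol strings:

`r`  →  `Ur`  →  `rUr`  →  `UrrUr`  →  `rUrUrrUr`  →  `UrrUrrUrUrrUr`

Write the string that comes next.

rUrUrrUrUrrUrrUrUrrUr

Each term (from the third on) is the two preceding terms concatenated in order: term 3 = r·Ur = rUr.
The next term joins rUrUrrUr and UrrUrrUrUrrUr.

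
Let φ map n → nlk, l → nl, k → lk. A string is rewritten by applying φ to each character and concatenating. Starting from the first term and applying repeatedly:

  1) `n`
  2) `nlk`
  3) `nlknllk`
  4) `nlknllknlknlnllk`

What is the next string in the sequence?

nlknllknlknlnllknlknllknlknlnlknlnllk

φ(nlknllknlknlnllk) expands symbol-by-symbol to nlk nl lk nlk nl nl lk nlk nl lk nlk nl nlk nl nl lk; joining the 16 pieces gives the next term.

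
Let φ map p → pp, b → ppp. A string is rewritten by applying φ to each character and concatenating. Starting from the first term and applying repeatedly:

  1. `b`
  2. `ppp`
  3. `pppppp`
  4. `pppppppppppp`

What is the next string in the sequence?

pppppppppppppppppppppppp

Rewriting each symbol of pppppppppppp: p→pp, p→pp, p→pp, p→pp, p→pp, p→pp, p→pp, p→pp, p→pp, p→pp, p→pp, p→pp, which concatenates to pp pp pp pp pp pp pp pp pp pp pp pp.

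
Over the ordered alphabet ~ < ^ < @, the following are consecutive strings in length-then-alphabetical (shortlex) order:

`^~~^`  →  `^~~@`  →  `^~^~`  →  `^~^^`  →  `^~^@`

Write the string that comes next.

Find the rightmost character of ^~^@ below @, bump it to the next letter, and reset everything to its right to ~.

^~@~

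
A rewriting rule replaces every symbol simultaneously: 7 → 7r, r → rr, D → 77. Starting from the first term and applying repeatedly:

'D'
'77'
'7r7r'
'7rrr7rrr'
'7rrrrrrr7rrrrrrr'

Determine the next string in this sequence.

7rrrrrrrrrrrrrrr7rrrrrrrrrrrrrrr

Applying the rule to each of the 16 symbols of 7rrrrrrr7rrrrrrr gives the pieces 7r rr rr rr rr rr rr rr 7r rr rr rr rr rr rr rr, which concatenate to the answer.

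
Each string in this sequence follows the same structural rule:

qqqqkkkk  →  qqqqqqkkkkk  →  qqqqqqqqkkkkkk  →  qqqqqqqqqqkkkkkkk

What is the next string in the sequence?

Term n consists of 2n q's, followed by n+2 k's, where the shown terms are n = 2, 3, 4, 5.
Setting n = 6 gives 12, 8 characters in each block.

qqqqqqqqqqqqkkkkkkkk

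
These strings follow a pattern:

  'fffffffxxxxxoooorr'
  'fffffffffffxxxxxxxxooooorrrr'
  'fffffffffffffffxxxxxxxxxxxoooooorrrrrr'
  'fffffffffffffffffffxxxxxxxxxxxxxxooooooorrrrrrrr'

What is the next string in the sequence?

Term n consists of 4n+3 f's, followed by 3n+2 x's, followed by n+3 o's, followed by 2n r's (n = 1, 2, …).
Setting n = 5 gives 23, 17, 8, 10 characters in each block.

fffffffffffffffffffffffxxxxxxxxxxxxxxxxxoooooooorrrrrrrrrr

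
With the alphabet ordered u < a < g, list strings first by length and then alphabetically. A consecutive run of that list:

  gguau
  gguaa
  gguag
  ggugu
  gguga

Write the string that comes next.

ggugg

The successor of gguga increments the rightmost position that isn't already g and resets every position after it to u.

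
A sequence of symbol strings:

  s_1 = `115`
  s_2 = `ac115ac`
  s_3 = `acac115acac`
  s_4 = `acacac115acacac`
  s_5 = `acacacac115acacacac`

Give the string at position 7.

acacacacacac115acacacacacac

s(k+1) = ac·s(k)·ac, so each term gains ac as a prefix and ac as a suffix.
From acacacac115acacacac, 2 further steps: acacacac115acacacac → acacacacac115acacacacac → (answer).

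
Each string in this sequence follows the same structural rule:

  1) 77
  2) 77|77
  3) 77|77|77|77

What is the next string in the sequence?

Every step duplicates the string with '|' between the halves.
Doubling 77|77|77|77 with '|' between the halves:

77|77|77|77|77|77|77|77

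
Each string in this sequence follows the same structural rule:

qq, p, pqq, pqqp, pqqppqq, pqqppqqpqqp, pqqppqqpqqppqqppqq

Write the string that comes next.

This is a Fibonacci-style word recurrence s(k) = s(k−1)·s(k−2): e.g. p·qq = pqq.
So term 8 is pqqppqqpqqppqqppqq·pqqppqqpqqp.

pqqppqqpqqppqqppqqpqqppqqpqqp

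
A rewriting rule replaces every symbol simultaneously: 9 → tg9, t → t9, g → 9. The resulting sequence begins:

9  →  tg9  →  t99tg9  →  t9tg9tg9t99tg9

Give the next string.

t9tg9t99tg9t99tg9t9tg9tg9t99tg9

φ(t9tg9tg9t99tg9) expands symbol-by-symbol to t9 tg9 t9 9 tg9 t9 9 tg9 t9 tg9 tg9 t9 9 tg9; joining the 14 pieces gives the next term.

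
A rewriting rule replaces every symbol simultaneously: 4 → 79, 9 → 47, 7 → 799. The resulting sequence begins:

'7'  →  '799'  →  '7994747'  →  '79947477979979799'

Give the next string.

φ(79947477979979799) expands symbol-by-symbol to 799 47 47 79 799 79 799 799 47 799 47 47 799 47 799 47 47; joining the 17 pieces gives the next term.

79947477979979799799477994747799477994747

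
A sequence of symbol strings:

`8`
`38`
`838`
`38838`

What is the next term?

83838838

From term 3 onward, concatenate the second-to-last term with the last: 8·38 = 838, 38·838 = 38838, …
The next term joins 838 and 38838.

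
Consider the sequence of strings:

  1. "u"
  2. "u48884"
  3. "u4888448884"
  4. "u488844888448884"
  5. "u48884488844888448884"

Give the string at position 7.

u488844888448884488844888448884

The strings grow by a fixed suffix 48884 each time.
From u48884488844888448884, 2 further steps: u48884488844888448884 → u4888448884488844888448884 → (answer).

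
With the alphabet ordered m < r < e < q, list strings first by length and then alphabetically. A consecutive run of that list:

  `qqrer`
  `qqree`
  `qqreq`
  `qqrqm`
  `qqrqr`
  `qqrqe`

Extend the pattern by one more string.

The successor of qqrqe increments the rightmost position that isn't already q and resets every position after it to m.

qqrqq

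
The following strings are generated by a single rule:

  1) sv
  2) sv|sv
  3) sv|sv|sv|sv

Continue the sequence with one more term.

Each string is two copies of the previous one joined by '|'.
Doubling sv|sv|sv|sv with '|' between the halves:

sv|sv|sv|sv|sv|sv|sv|sv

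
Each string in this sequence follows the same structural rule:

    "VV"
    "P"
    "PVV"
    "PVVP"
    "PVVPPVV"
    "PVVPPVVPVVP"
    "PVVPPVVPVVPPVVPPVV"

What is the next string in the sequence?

This is a Fibonacci-style word recurrence s(k) = s(k−1)·s(k−2): e.g. P·VV = PVV.
So term 8 is PVVPPVVPVVPPVVPPVV·PVVPPVVPVVP.

PVVPPVVPVVPPVVPPVVPVVPPVVPVVP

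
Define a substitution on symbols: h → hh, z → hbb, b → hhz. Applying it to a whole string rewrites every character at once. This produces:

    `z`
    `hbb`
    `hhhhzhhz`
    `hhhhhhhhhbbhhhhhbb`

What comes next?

hhhhhhhhhhhhhhhhhhhhzhhzhhhhhhhhhhhhzhhz

Applying the rule to each of the 18 symbols of hhhhhhhhhbbhhhhhbb gives the pieces hh hh hh hh hh hh hh hh hh hhz hhz hh hh hh hh hh hhz hhz, which concatenate to the answer.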